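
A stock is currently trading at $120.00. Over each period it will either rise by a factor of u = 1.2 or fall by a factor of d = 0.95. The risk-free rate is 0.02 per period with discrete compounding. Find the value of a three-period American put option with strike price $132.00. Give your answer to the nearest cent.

Risk-neutral probability p = (1 + 0.02 − 0.95)/(1.2 − 0.95) = 0.0700/0.2500 = 0.2800
Terminal stock prices: S_uuu = 207.4, S_uud = 164.2, S_udd = 130, S_ddd = 102.9
Terminal payoffs (K − S): max(-75.36, 0) = 0, max(-32.16, 0) = 0, max(2.04, 0) = 2.04, max(29.12, 0) = 29.12
Node uu (S = 172.8): continuation = 1/1.02·[0.2800·0.0000 + 0.7200·0.0000] = 0.0000; exercise value = 0.0000 ≤ continuation, so V_uu = 0.0000
Node ud (S = 136.8): continuation = 1/1.02·[0.2800·0.0000 + 0.7200·2.0400] = 1.4400; exercise value = 0.0000 ≤ continuation, so V_ud = 1.4400
Node dd (S = 108.3): continuation = 1/1.02·[0.2800·2.0400 + 0.7200·29.1150] = 21.1118; exercise value = 23.7000 > continuation, so V_dd = 23.7000 (exercise)
Node u (S = 144): continuation = 1/1.02·[0.2800·0.0000 + 0.7200·1.4400] = 1.0165; exercise value = 0.0000 ≤ continuation, so V_u = 1.0165
Node d (S = 114): continuation = 1/1.02·[0.2800·1.4400 + 0.7200·23.7000] = 17.1247; exercise value = 18.0000 > continuation, so V_d = 18.0000 (exercise)
Node 0 (S = 120): continuation = 1/1.02·[0.2800·1.0165 + 0.7200·18.0000] = 12.9849; exercise value = 12.0000 ≤ continuation, so V_0 = 12.9849

$12.98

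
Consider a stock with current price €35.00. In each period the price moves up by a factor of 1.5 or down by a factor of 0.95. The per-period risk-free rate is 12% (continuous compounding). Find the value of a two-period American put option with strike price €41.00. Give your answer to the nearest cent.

Risk-neutral probability p = (e^0.12 − 0.95)/(1.5 − 0.95) = 0.1775/0.5500 = 0.3227
Terminal stock prices: S_uu = 78.75, S_ud = 49.88, S_dd = 31.59
Terminal payoffs (K − S): max(-37.75, 0) = 0, max(-8.875, 0) = 0, max(9.413, 0) = 9.413
Node u (S = 52.5): continuation = e^(−0.12)·[0.3227·0.0000 + 0.6773·0.0000] = 0.0000; exercise value = 0.0000 ≤ continuation, so V_u = 0.0000
Node d (S = 33.25): continuation = e^(−0.12)·[0.3227·0.0000 + 0.6773·9.4125] = 5.6540; exercise value = 7.7500 > continuation, so V_d = 7.7500 (exercise)
Node 0 (S = 35): continuation = e^(−0.12)·[0.3227·0.0000 + 0.6773·7.7500] = 4.6554; exercise value = 6.0000 > continuation, so V_0 = 6.0000 (exercise)

€6.00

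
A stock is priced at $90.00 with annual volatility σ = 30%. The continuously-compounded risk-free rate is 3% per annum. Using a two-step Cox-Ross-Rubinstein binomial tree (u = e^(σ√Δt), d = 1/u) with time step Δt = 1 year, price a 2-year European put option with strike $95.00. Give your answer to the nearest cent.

CRR parameters: u = e^(σ√Δt) = e^(0.3·√1) = 1.3499, d = 1/u = 0.7408
Per-period rate: rΔt = 0.03·1 = 0.03, so R = e^0.03 = 1.0305
Risk-neutral probability p = (e^0.03 − 0.7408)/(1.3499 − 0.7408) = 0.2896/0.6090 = 0.4756
Terminal stock prices: S_uu = 164, S_ud = 90, S_dd = 49.39
Terminal payoffs (K − S): max(-68.99, 0) = 0, max(5, 0) = 5, max(45.61, 0) = 45.61
Node u (S = 121.5): V_u = e^(−0.03)·[0.4756·0.0000 + 0.5244·5.0000] = 2.5447
Node d (S = 66.67): V_d = e^(−0.03)·[0.4756·5.0000 + 0.5244·45.6070] = 25.5187
Node 0 (S = 90): V_0 = e^(−0.03)·[0.4756·2.5447 + 0.5244·25.5187] = 14.1618

$14.16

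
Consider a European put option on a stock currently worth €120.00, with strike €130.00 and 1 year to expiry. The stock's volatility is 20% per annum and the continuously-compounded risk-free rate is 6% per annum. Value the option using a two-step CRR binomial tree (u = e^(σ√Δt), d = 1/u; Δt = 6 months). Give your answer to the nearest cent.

€11.44

CRR parameters: u = e^(σ√Δt) = e^(0.2·√0.5) = 1.1519, d = 1/u = 0.8681
Per-period rate: rΔt = 0.06·0.5 = 0.03, so R = e^0.03 = 1.0305
Risk-neutral probability p = (e^0.03 − 0.8681)/(1.1519 − 0.8681) = 0.1623/0.2838 = 0.5720
Terminal stock prices: S_uu = 159.2, S_ud = 120, S_dd = 90.44
Terminal payoffs (K − S): max(-29.23, 0) = 0, max(10, 0) = 10, max(39.56, 0) = 39.56
Node u (S = 138.2): V_u = e^(−0.03)·[0.5720·0.0000 + 0.4280·10.0000] = 4.1533
Node d (S = 104.2): V_d = e^(−0.03)·[0.5720·10.0000 + 0.4280·39.5634] = 21.9831
Node 0 (S = 120): V_0 = e^(−0.03)·[0.5720·4.1533 + 0.4280·21.9831] = 11.4359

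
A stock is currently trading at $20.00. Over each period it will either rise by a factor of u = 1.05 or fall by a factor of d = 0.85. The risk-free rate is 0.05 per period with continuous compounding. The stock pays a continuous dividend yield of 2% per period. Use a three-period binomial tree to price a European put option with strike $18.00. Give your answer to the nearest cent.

Per-period risk-free factor R = e^0.05 = 1.0513; dividend-adjusted growth = e^(0.05−0.02) = 1.0305.
Risk-neutral probability p = (1.0305 − 0.85)/(1.05 − 0.85) = 0.1805/0.2000 = 0.9023
Terminal stock prices: S_uuu = 23.15, S_uud = 18.74, S_udd = 15.17, S_ddd = 12.28
Terminal payoffs (K − S): max(-5.153, 0) = 0, max(-0.7425, 0) = 0, max(2.828, 0) = 2.828, max(5.718, 0) = 5.718
Node uu (S = 22.05): V_uu = e^(−0.05)·[0.9023·0.0000 + 0.0977·0.0000] = 0.0000
Node ud (S = 17.85): V_ud = e^(−0.05)·[0.9023·0.0000 + 0.0977·2.8275] = 0.2628
Node dd (S = 14.45): V_dd = e^(−0.05)·[0.9023·2.8275 + 0.0977·5.7175] = 2.9583
Node u (S = 21): V_u = e^(−0.05)·[0.9023·0.0000 + 0.0977·0.2628] = 0.0244
Node d (S = 17): V_d = e^(−0.05)·[0.9023·0.2628 + 0.0977·2.9583] = 0.5006
Node 0 (S = 20): V_0 = e^(−0.05)·[0.9023·0.0244 + 0.0977·0.5006] = 0.0675

$0.07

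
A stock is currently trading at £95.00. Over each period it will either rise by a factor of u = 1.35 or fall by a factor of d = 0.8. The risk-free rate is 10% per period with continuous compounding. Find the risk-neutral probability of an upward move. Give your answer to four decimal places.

p = 0.5549

Risk-neutral probability p = (e^0.1 − 0.8)/(1.35 − 0.8) = 0.3052/0.5500 = 0.5549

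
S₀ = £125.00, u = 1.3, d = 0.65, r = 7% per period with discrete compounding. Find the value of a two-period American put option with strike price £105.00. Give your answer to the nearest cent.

£7.85

Risk-neutral probability p = (1 + 0.07 − 0.65)/(1.3 − 0.65) = 0.4200/0.6500 = 0.6462
Terminal stock prices: S_uu = 211.3, S_ud = 105.6, S_dd = 52.81
Terminal payoffs (K − S): max(-106.3, 0) = 0, max(-0.625, 0) = 0, max(52.19, 0) = 52.19
Node u (S = 162.5): continuation = 1/1.07·[0.6462·0.0000 + 0.3538·0.0000] = 0.0000; exercise value = 0.0000 ≤ continuation, so V_u = 0.0000
Node d (S = 81.25): continuation = 1/1.07·[0.6462·0.0000 + 0.3538·52.1875] = 17.2583; exercise value = 23.7500 > continuation, so V_d = 23.7500 (exercise)
Node 0 (S = 125): continuation = 1/1.07·[0.6462·0.0000 + 0.3538·23.7500] = 7.8541; exercise value = 0.0000 ≤ continuation, so V_0 = 7.8541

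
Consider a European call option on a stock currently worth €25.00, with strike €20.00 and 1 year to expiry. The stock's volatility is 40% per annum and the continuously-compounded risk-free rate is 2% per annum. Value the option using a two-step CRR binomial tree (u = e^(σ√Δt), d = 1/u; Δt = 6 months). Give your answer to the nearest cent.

€7.13

CRR parameters: u = e^(σ√Δt) = e^(0.4·√0.5) = 1.3269, d = 1/u = 0.7536
Per-period rate: rΔt = 0.02·0.5 = 0.01, so R = e^0.01 = 1.0101
Risk-neutral probability p = (e^0.01 − 0.7536)/(1.3269 − 0.7536) = 0.2564/0.5733 = 0.4473
Terminal stock prices: S_uu = 44.02, S_ud = 25, S_dd = 14.2
Terminal payoffs (S − K): max(24.02, 0) = 24.02, max(5, 0) = 5, max(-5.801, 0) = 0
Node u (S = 33.17): V_u = e^(−0.01)·[0.4473·24.0164 + 0.5527·5.0000] = 13.3714
Node d (S = 18.84): V_d = e^(−0.01)·[0.4473·5.0000 + 0.5527·0.0000] = 2.2142
Node 0 (S = 25): V_0 = e^(−0.01)·[0.4473·13.3714 + 0.5527·2.2142] = 7.1330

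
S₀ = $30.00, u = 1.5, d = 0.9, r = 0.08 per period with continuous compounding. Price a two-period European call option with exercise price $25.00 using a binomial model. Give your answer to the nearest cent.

Risk-neutral probability p = (e^0.08 − 0.9)/(1.5 − 0.9) = 0.1833/0.6000 = 0.3055
Terminal stock prices: S_uu = 67.5, S_ud = 40.5, S_dd = 24.3
Terminal payoffs (S − K): max(42.5, 0) = 42.5, max(15.5, 0) = 15.5, max(-0.7, 0) = 0
Node u (S = 45): V_u = e^(−0.08)·[0.3055·42.5000 + 0.6945·15.5000] = 21.9221
Node d (S = 27): V_d = e^(−0.08)·[0.3055·15.5000 + 0.6945·0.0000] = 4.3709
Node 0 (S = 30): V_0 = e^(−0.08)·[0.3055·21.9221 + 0.6945·4.3709] = 8.9841

$8.98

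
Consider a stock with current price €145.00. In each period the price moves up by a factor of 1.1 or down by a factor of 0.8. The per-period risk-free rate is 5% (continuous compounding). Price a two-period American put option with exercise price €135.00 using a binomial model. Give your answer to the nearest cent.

€3.85

Risk-neutral probability p = (e^0.05 − 0.8)/(1.1 − 0.8) = 0.2513/0.3000 = 0.8376
Terminal stock prices: S_uu = 175.5, S_ud = 127.6, S_dd = 92.8
Terminal payoffs (K − S): max(-40.45, 0) = 0, max(7.4, 0) = 7.4, max(42.2, 0) = 42.2
Node u (S = 159.5): continuation = e^(−0.05)·[0.8376·0.0000 + 0.1624·7.4000] = 1.1434; exercise value = 0.0000 ≤ continuation, so V_u = 1.1434
Node d (S = 116): continuation = e^(−0.05)·[0.8376·7.4000 + 0.1624·42.2000] = 12.4160; exercise value = 19.0000 > continuation, so V_d = 19.0000 (exercise)
Node 0 (S = 145): continuation = e^(−0.05)·[0.8376·1.1434 + 0.1624·19.0000] = 3.8466; exercise value = 0.0000 ≤ continuation, so V_0 = 3.8466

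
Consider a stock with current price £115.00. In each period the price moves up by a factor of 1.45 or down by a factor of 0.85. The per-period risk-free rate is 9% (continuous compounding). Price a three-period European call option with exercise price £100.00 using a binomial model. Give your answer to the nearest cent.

Risk-neutral probability p = (e^0.09 − 0.85)/(1.45 − 0.85) = 0.2442/0.6000 = 0.4070
Terminal stock prices: S_uuu = 350.6, S_uud = 205.5, S_udd = 120.5, S_ddd = 70.62
Terminal payoffs (S − K): max(250.6, 0) = 250.6, max(105.5, 0) = 105.5, max(20.48, 0) = 20.48, max(-29.38, 0) = 0
Node uu (S = 241.8): V_uu = e^(−0.09)·[0.4070·250.5919 + 0.5930·105.5194] = 150.3944
Node ud (S = 141.7): V_ud = e^(−0.09)·[0.4070·105.5194 + 0.5930·20.4769] = 50.3444
Node dd (S = 83.09): V_dd = e^(−0.09)·[0.4070·20.4769 + 0.5930·0.0000] = 7.6160
Node u (S = 166.8): V_u = e^(−0.09)·[0.4070·150.3944 + 0.5930·50.3444] = 83.2230
Node d (S = 97.75): V_d = e^(−0.09)·[0.4070·50.3444 + 0.5930·7.6160] = 22.8525
Node 0 (S = 115): V_0 = e^(−0.09)·[0.4070·83.2230 + 0.5930·22.8525] = 43.3392

£43.34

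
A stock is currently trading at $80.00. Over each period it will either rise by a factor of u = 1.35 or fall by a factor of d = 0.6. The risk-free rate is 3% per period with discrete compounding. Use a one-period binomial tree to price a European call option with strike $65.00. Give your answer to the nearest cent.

Risk-neutral probability p = (1 + 0.03 − 0.6)/(1.35 − 0.6) = 0.4300/0.7500 = 0.5733
Terminal stock prices: S_u = 108, S_d = 48
Terminal payoffs (S − K): max(43, 0) = 43, max(-17, 0) = 0
Node 0 (S = 80): V_0 = 1/1.03·[0.5733·43.0000 + 0.4267·0.0000] = 23.9353

$23.94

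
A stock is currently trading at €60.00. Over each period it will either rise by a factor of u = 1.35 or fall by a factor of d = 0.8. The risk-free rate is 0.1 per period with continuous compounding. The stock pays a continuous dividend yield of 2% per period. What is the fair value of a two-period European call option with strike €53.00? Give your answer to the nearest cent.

€17.07

Per-period risk-free factor R = e^0.1 = 1.1052; dividend-adjusted growth = e^(0.1−0.02) = 1.0833.
Risk-neutral probability p = (1.0833 − 0.8)/(1.35 − 0.8) = 0.2833/0.5500 = 0.5151
Terminal stock prices: S_uu = 109.4, S_ud = 64.8, S_dd = 38.4
Terminal payoffs (S − K): max(56.35, 0) = 56.35, max(11.8, 0) = 11.8, max(-14.6, 0) = 0
Node u (S = 81): V_u = e^(−0.1)·[0.5151·56.3500 + 0.4849·11.8000] = 31.4397
Node d (S = 48): V_d = e^(−0.1)·[0.5151·11.8000 + 0.4849·0.0000] = 5.4994
Node 0 (S = 60): V_0 = e^(−0.1)·[0.5151·31.4397 + 0.4849·5.4994] = 17.0656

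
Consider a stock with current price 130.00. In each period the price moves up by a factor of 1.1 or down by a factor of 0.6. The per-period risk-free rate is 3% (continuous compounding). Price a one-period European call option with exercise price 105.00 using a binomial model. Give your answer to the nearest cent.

Risk-neutral probability p = (e^0.03 − 0.6)/(1.1 − 0.6) = 0.4305/0.5000 = 0.8609
Terminal stock prices: S_u = 143, S_d = 78
Terminal payoffs (S − K): max(38, 0) = 38, max(-27, 0) = 0
Node 0 (S = 130): V_0 = e^(−0.03)·[0.8609·38.0000 + 0.1391·0.0000] = 31.7477

31.75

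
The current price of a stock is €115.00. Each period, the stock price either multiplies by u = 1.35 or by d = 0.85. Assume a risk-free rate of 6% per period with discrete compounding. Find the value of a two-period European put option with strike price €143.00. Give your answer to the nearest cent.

Risk-neutral probability p = (1 + 0.06 − 0.85)/(1.35 − 0.85) = 0.2100/0.5000 = 0.4200
Terminal stock prices: S_uu = 209.6, S_ud = 132, S_dd = 83.09
Terminal payoffs (K − S): max(-66.59, 0) = 0, max(11.04, 0) = 11.04, max(59.91, 0) = 59.91
Node u (S = 155.2): V_u = 1/1.06·[0.4200·0.0000 + 0.5800·11.0375] = 6.0394
Node d (S = 97.75): V_d = 1/1.06·[0.4200·11.0375 + 0.5800·59.9125] = 37.1557
Node 0 (S = 115): V_0 = 1/1.06·[0.4200·6.0394 + 0.5800·37.1557] = 22.7234

€22.72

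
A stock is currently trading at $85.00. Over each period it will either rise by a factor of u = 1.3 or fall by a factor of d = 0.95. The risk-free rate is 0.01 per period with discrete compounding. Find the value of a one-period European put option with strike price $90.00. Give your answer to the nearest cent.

$7.59

Risk-neutral probability p = (1 + 0.01 − 0.95)/(1.3 − 0.95) = 0.0600/0.3500 = 0.1714
Terminal stock prices: S_u = 110.5, S_d = 80.75
Terminal payoffs (K − S): max(-20.5, 0) = 0, max(9.25, 0) = 9.25
Node 0 (S = 85): V_0 = 1/1.01·[0.1714·0.0000 + 0.8286·9.2500] = 7.5884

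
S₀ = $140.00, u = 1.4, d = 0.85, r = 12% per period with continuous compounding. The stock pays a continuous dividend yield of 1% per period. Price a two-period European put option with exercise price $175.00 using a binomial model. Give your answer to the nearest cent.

$18.76

Per-period risk-free factor R = e^0.12 = 1.1275; dividend-adjusted growth = e^(0.12−0.01) = 1.1163.
Risk-neutral probability p = (1.1163 − 0.85)/(1.4 − 0.85) = 0.2663/0.5500 = 0.4841
Terminal stock prices: S_uu = 274.4, S_ud = 166.6, S_dd = 101.1
Terminal payoffs (K − S): max(-99.4, 0) = 0, max(8.4, 0) = 8.4, max(73.85, 0) = 73.85
Node u (S = 196): V_u = e^(−0.12)·[0.4841·0.0000 + 0.5159·8.4000] = 3.8432
Node d (S = 119): V_d = e^(−0.12)·[0.4841·8.4000 + 0.5159·73.8500] = 37.3951
Node 0 (S = 140): V_0 = e^(−0.12)·[0.4841·3.8432 + 0.5159·37.3951] = 18.7595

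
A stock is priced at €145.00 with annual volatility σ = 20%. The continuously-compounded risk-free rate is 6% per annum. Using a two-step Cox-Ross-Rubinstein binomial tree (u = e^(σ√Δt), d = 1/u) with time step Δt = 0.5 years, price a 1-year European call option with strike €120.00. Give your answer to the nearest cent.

€33.84

CRR parameters: u = e^(σ√Δt) = e^(0.2·√0.5) = 1.1519, d = 1/u = 0.8681
Per-period rate: rΔt = 0.06·0.5 = 0.03, so R = e^0.03 = 1.0305
Risk-neutral probability p = (e^0.03 − 0.8681)/(1.1519 − 0.8681) = 0.1623/0.2838 = 0.5720
Terminal stock prices: S_uu = 192.4, S_ud = 145, S_dd = 109.3
Terminal payoffs (S − K): max(72.4, 0) = 72.4, max(25, 0) = 25, max(-10.72, 0) = 0
Node u (S = 167): V_u = e^(−0.03)·[0.5720·72.4000 + 0.4280·25.0000] = 50.5735
Node d (S = 125.9): V_d = e^(−0.03)·[0.5720·25.0000 + 0.4280·0.0000] = 13.8778
Node 0 (S = 145): V_0 = e^(−0.03)·[0.5720·50.5735 + 0.4280·13.8778] = 33.8379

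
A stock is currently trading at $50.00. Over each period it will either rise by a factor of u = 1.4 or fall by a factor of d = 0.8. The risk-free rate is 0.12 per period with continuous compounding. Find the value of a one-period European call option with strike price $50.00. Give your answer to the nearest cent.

$9.68

Risk-neutral probability p = (e^0.12 − 0.8)/(1.4 − 0.8) = 0.3275/0.6000 = 0.5458
Terminal stock prices: S_u = 70, S_d = 40
Terminal payoffs (S − K): max(20, 0) = 20, max(-10, 0) = 0
Node 0 (S = 50): V_0 = e^(−0.12)·[0.5458·20.0000 + 0.4542·0.0000] = 9.6821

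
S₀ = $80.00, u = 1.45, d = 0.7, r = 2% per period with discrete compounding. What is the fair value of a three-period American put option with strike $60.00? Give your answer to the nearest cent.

$7.41

Risk-neutral probability p = (1 + 0.02 − 0.7)/(1.45 − 0.7) = 0.3200/0.7500 = 0.4267
Terminal stock prices: S_uuu = 243.9, S_uud = 117.7, S_udd = 56.84, S_ddd = 27.44
Terminal payoffs (K − S): max(-183.9, 0) = 0, max(-57.74, 0) = 0, max(3.16, 0) = 3.16, max(32.56, 0) = 32.56
Node uu (S = 168.2): continuation = 1/1.02·[0.4267·0.0000 + 0.5733·0.0000] = 0.0000; exercise value = 0.0000 ≤ continuation, so V_uu = 0.0000
Node ud (S = 81.2): continuation = 1/1.02·[0.4267·0.0000 + 0.5733·3.1600] = 1.7762; exercise value = 0.0000 ≤ continuation, so V_ud = 1.7762
Node dd (S = 39.2): continuation = 1/1.02·[0.4267·3.1600 + 0.5733·32.5600] = 19.6235; exercise value = 20.8000 > continuation, so V_dd = 20.8000 (exercise)
Node u (S = 116): continuation = 1/1.02·[0.4267·0.0000 + 0.5733·1.7762] = 0.9984; exercise value = 0.0000 ≤ continuation, so V_u = 0.9984
Node d (S = 56): continuation = 1/1.02·[0.4267·1.7762 + 0.5733·20.8000] = 12.4345; exercise value = 4.0000 ≤ continuation, so V_d = 12.4345
Node 0 (S = 80): continuation = 1/1.02·[0.4267·0.9984 + 0.5733·12.4345] = 7.4070; exercise value = 0.0000 ≤ continuation, so V_0 = 7.4070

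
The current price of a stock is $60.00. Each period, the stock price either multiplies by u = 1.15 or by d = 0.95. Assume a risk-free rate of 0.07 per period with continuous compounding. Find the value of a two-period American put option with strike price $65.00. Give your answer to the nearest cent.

Risk-neutral probability p = (e^0.07 − 0.95)/(1.15 − 0.95) = 0.1225/0.2000 = 0.6125
Terminal stock prices: S_uu = 79.35, S_ud = 65.55, S_dd = 54.15
Terminal payoffs (K − S): max(-14.35, 0) = 0, max(-0.55, 0) = 0, max(10.85, 0) = 10.85
Node u (S = 69): continuation = e^(−0.07)·[0.6125·0.0000 + 0.3875·0.0000] = 0.0000; exercise value = 0.0000 ≤ continuation, so V_u = 0.0000
Node d (S = 57): continuation = e^(−0.07)·[0.6125·0.0000 + 0.3875·10.8500] = 3.9197; exercise value = 8.0000 > continuation, so V_d = 8.0000 (exercise)
Node 0 (S = 60): continuation = e^(−0.07)·[0.6125·0.0000 + 0.3875·8.0000] = 2.8901; exercise value = 5.0000 > continuation, so V_0 = 5.0000 (exercise)

$5.00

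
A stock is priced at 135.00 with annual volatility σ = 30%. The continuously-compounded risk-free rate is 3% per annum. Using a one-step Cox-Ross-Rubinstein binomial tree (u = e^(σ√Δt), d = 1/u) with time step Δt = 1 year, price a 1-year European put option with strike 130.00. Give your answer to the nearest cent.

CRR parameters: u = e^(σ√Δt) = e^(0.3·√1) = 1.3499, d = 1/u = 0.7408
Per-period rate: rΔt = 0.03·1 = 0.03, so R = e^0.03 = 1.0305
Risk-neutral probability p = (e^0.03 − 0.7408)/(1.3499 − 0.7408) = 0.2896/0.6090 = 0.4756
Terminal stock prices: S_u = 182.2, S_d = 100
Terminal payoffs (K − S): max(-52.23, 0) = 0, max(29.99, 0) = 29.99
Node 0 (S = 135): V_0 = e^(−0.03)·[0.4756·0.0000 + 0.5244·29.9895] = 15.2628

15.26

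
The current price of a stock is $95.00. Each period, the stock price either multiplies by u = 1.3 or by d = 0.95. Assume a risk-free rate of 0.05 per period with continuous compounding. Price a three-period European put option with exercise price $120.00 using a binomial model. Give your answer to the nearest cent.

Risk-neutral probability p = (e^0.05 − 0.95)/(1.3 − 0.95) = 0.1013/0.3500 = 0.2893
Terminal stock prices: S_uuu = 208.7, S_uud = 152.5, S_udd = 111.5, S_ddd = 81.45
Terminal payoffs (K − S): max(-88.72, 0) = 0, max(-32.52, 0) = 0, max(8.541, 0) = 8.541, max(38.55, 0) = 38.55
Node uu (S = 160.6): V_uu = e^(−0.05)·[0.2893·0.0000 + 0.7107·0.0000] = 0.0000
Node ud (S = 117.3): V_ud = e^(−0.05)·[0.2893·0.0000 + 0.7107·8.5413] = 5.7738
Node dd (S = 85.74): V_dd = e^(−0.05)·[0.2893·8.5413 + 0.7107·38.5494] = 28.4100
Node u (S = 123.5): V_u = e^(−0.05)·[0.2893·0.0000 + 0.7107·5.7738] = 3.9031
Node d (S = 90.25): V_d = e^(−0.05)·[0.2893·5.7738 + 0.7107·28.4100] = 20.7942
Node 0 (S = 95): V_0 = e^(−0.05)·[0.2893·3.9031 + 0.7107·20.7942] = 15.1310

$15.13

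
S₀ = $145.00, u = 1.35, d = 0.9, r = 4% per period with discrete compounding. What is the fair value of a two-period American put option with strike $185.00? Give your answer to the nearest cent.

Risk-neutral probability p = (1 + 0.04 − 0.9)/(1.35 − 0.9) = 0.1400/0.4500 = 0.3111
Terminal stock prices: S_uu = 264.3, S_ud = 176.2, S_dd = 117.5
Terminal payoffs (K − S): max(-79.26, 0) = 0, max(8.825, 0) = 8.825, max(67.55, 0) = 67.55
Node u (S = 195.8): continuation = 1/1.04·[0.3111·0.0000 + 0.6889·8.8250] = 5.8456; exercise value = 0.0000 ≤ continuation, so V_u = 5.8456
Node d (S = 130.5): continuation = 1/1.04·[0.3111·8.8250 + 0.6889·67.5500] = 47.3846; exercise value = 54.5000 > continuation, so V_d = 54.5000 (exercise)
Node 0 (S = 145): continuation = 1/1.04·[0.3111·5.8456 + 0.6889·54.5000] = 37.8491; exercise value = 40.0000 > continuation, so V_0 = 40.0000 (exercise)

$40.00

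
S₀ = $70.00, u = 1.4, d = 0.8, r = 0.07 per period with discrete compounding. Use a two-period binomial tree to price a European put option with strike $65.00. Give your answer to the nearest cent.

$5.34

Risk-neutral probability p = (1 + 0.07 − 0.8)/(1.4 − 0.8) = 0.2700/0.6000 = 0.4500
Terminal stock prices: S_uu = 137.2, S_ud = 78.4, S_dd = 44.8
Terminal payoffs (K − S): max(-72.2, 0) = 0, max(-13.4, 0) = 0, max(20.2, 0) = 20.2
Node u (S = 98): V_u = 1/1.07·[0.4500·0.0000 + 0.5500·0.0000] = 0.0000
Node d (S = 56): V_d = 1/1.07·[0.4500·0.0000 + 0.5500·20.2000] = 10.3832
Node 0 (S = 70): V_0 = 1/1.07·[0.4500·0.0000 + 0.5500·10.3832] = 5.3371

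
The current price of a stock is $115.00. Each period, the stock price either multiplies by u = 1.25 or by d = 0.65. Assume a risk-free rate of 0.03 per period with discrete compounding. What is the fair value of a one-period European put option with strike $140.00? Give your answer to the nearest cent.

$23.23

Risk-neutral probability p = (1 + 0.03 − 0.65)/(1.25 − 0.65) = 0.3800/0.6000 = 0.6333
Terminal stock prices: S_u = 143.8, S_d = 74.75
Terminal payoffs (K − S): max(-3.75, 0) = 0, max(65.25, 0) = 65.25
Node 0 (S = 115): V_0 = 1/1.03·[0.6333·0.0000 + 0.3667·65.2500] = 23.2282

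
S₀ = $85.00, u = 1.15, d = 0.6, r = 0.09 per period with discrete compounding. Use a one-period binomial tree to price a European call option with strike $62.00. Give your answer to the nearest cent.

$29.22

Risk-neutral probability p = (1 + 0.09 − 0.6)/(1.15 − 0.6) = 0.4900/0.5500 = 0.8909
Terminal stock prices: S_u = 97.75, S_d = 51
Terminal payoffs (S − K): max(35.75, 0) = 35.75, max(-11, 0) = 0
Node 0 (S = 85): V_0 = 1/1.09·[0.8909·35.7500 + 0.1091·0.0000] = 29.2202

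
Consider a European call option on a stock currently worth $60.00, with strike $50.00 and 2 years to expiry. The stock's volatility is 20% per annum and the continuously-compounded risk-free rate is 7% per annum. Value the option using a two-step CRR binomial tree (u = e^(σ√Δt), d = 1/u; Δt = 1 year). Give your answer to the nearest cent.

$17.69

CRR parameters: u = e^(σ√Δt) = e^(0.2·√1) = 1.2214, d = 1/u = 0.8187
Per-period rate: rΔt = 0.07·1 = 0.07, so R = e^0.07 = 1.0725
Risk-neutral probability p = (e^0.07 − 0.8187)/(1.2214 − 0.8187) = 0.2538/0.4027 = 0.6302
Terminal stock prices: S_uu = 89.51, S_ud = 60, S_dd = 40.22
Terminal payoffs (S − K): max(39.51, 0) = 39.51, max(10, 0) = 10, max(-9.781, 0) = 0
Node u (S = 73.28): V_u = e^(−0.07)·[0.6302·39.5095 + 0.3698·10.0000] = 26.6645
Node d (S = 49.12): V_d = e^(−0.07)·[0.6302·10.0000 + 0.3698·0.0000] = 5.8763
Node 0 (S = 60): V_0 = e^(−0.07)·[0.6302·26.6645 + 0.3698·5.8763] = 17.6947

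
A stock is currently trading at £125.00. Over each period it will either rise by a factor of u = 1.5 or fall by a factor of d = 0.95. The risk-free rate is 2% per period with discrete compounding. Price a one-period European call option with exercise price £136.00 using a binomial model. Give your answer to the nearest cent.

£6.43

Risk-neutral probability p = (1 + 0.02 − 0.95)/(1.5 − 0.95) = 0.0700/0.5500 = 0.1273
Terminal stock prices: S_u = 187.5, S_d = 118.8
Terminal payoffs (S − K): max(51.5, 0) = 51.5, max(-17.25, 0) = 0
Node 0 (S = 125): V_0 = 1/1.02·[0.1273·51.5000 + 0.8727·0.0000] = 6.4260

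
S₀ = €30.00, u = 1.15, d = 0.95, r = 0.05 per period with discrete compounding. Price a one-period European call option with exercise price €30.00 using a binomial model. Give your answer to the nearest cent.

€2.14

Risk-neutral probability p = (1 + 0.05 − 0.95)/(1.15 − 0.95) = 0.1000/0.2000 = 0.5000
Terminal stock prices: S_u = 34.5, S_d = 28.5
Terminal payoffs (S − K): max(4.5, 0) = 4.5, max(-1.5, 0) = 0
Node 0 (S = 30): V_0 = 1/1.05·[0.5000·4.5000 + 0.5000·0.0000] = 2.1429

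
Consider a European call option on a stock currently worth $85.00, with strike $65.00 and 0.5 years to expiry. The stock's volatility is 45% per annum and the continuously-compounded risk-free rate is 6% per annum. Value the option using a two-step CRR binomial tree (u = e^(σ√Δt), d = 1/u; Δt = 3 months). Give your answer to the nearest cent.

CRR parameters: u = e^(σ√Δt) = e^(0.45·√0.25) = 1.2523, d = 1/u = 0.7985
Per-period rate: rΔt = 0.06·0.25 = 0.015, so R = e^0.015 = 1.0151
Risk-neutral probability p = (e^0.015 − 0.7985)/(1.2523 − 0.7985) = 0.2166/0.4538 = 0.4773
Terminal stock prices: S_uu = 133.3, S_ud = 85, S_dd = 54.2
Terminal payoffs (S − K): max(68.31, 0) = 68.31, max(20, 0) = 20, max(-10.8, 0) = 0
Node u (S = 106.4): V_u = e^(−0.015)·[0.4773·68.3065 + 0.5227·20.0000] = 42.4152
Node d (S = 67.87): V_d = e^(−0.015)·[0.4773·20.0000 + 0.5227·0.0000] = 9.4037
Node 0 (S = 85): V_0 = e^(−0.015)·[0.4773·42.4152 + 0.5227·9.4037] = 24.7851

$24.79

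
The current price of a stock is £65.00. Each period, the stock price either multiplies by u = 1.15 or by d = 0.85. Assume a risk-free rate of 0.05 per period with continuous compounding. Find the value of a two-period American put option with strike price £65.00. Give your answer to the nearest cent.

£3.34

Risk-neutral probability p = (e^0.05 − 0.85)/(1.15 − 0.85) = 0.2013/0.3000 = 0.6709
Terminal stock prices: S_uu = 85.96, S_ud = 63.54, S_dd = 46.96
Terminal payoffs (K − S): max(-20.96, 0) = 0, max(1.462, 0) = 1.462, max(18.04, 0) = 18.04
Node u (S = 74.75): continuation = e^(−0.05)·[0.6709·0.0000 + 0.3291·1.4625] = 0.4578; exercise value = 0.0000 ≤ continuation, so V_u = 0.4578
Node d (S = 55.25): continuation = e^(−0.05)·[0.6709·1.4625 + 0.3291·18.0375] = 6.5799; exercise value = 9.7500 > continuation, so V_d = 9.7500 (exercise)
Node 0 (S = 65): continuation = e^(−0.05)·[0.6709·0.4578 + 0.3291·9.7500] = 3.3444; exercise value = 0.0000 ≤ continuation, so V_0 = 3.3444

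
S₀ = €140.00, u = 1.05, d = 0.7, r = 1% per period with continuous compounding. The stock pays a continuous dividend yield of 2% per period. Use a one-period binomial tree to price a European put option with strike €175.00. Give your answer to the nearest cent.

Per-period risk-free factor R = e^0.01 = 1.0101; dividend-adjusted growth = e^(0.01−0.02) = 0.9900.
Risk-neutral probability p = (0.9900 − 0.7)/(1.05 − 0.7) = 0.2900/0.3500 = 0.8287
Terminal stock prices: S_u = 147, S_d = 98
Terminal payoffs (K − S): max(28, 0) = 28, max(77, 0) = 77
Node 0 (S = 140): V_0 = e^(−0.01)·[0.8287·28.0000 + 0.1713·77.0000] = 36.0309

€36.03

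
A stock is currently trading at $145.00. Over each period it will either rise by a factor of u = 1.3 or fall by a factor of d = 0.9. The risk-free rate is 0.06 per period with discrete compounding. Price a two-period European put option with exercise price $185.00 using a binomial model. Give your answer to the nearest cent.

$28.20

Risk-neutral probability p = (1 + 0.06 − 0.9)/(1.3 − 0.9) = 0.1600/0.4000 = 0.4000
Terminal stock prices: S_uu = 245.1, S_ud = 169.7, S_dd = 117.5
Terminal payoffs (K − S): max(-60.05, 0) = 0, max(15.35, 0) = 15.35, max(67.55, 0) = 67.55
Node u (S = 188.5): V_u = 1/1.06·[0.4000·0.0000 + 0.6000·15.3500] = 8.6887
Node d (S = 130.5): V_d = 1/1.06·[0.4000·15.3500 + 0.6000·67.5500] = 44.0283
Node 0 (S = 145): V_0 = 1/1.06·[0.4000·8.6887 + 0.6000·44.0283] = 28.2004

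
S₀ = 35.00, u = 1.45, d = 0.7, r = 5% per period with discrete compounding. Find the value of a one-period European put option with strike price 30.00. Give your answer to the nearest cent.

2.79

Risk-neutral probability p = (1 + 0.05 − 0.7)/(1.45 − 0.7) = 0.3500/0.7500 = 0.4667
Terminal stock prices: S_u = 50.75, S_d = 24.5
Terminal payoffs (K − S): max(-20.75, 0) = 0, max(5.5, 0) = 5.5
Node 0 (S = 35): V_0 = 1/1.05·[0.4667·0.0000 + 0.5333·5.5000] = 2.7937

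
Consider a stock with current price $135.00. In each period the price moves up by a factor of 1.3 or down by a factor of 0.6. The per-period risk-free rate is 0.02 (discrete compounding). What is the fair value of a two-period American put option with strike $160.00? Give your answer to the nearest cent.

$43.60

Risk-neutral probability p = (1 + 0.02 − 0.6)/(1.3 − 0.6) = 0.4200/0.7000 = 0.6000
Terminal stock prices: S_uu = 228.2, S_ud = 105.3, S_dd = 48.6
Terminal payoffs (K − S): max(-68.15, 0) = 0, max(54.7, 0) = 54.7, max(111.4, 0) = 111.4
Node u (S = 175.5): continuation = 1/1.02·[0.6000·0.0000 + 0.4000·54.7000] = 21.4510; exercise value = 0.0000 ≤ continuation, so V_u = 21.4510
Node d (S = 81): continuation = 1/1.02·[0.6000·54.7000 + 0.4000·111.4000] = 75.8627; exercise value = 79.0000 > continuation, so V_d = 79.0000 (exercise)
Node 0 (S = 135): continuation = 1/1.02·[0.6000·21.4510 + 0.4000·79.0000] = 43.5986; exercise value = 25.0000 ≤ continuation, so V_0 = 43.5986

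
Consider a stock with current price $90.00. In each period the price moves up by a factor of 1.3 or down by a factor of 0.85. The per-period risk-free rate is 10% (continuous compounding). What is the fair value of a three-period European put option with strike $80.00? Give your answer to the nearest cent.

Risk-neutral probability p = (e^0.1 − 0.85)/(1.3 − 0.85) = 0.2552/0.4500 = 0.5670
Terminal stock prices: S_uuu = 197.7, S_uud = 129.3, S_udd = 84.53, S_ddd = 55.27
Terminal payoffs (K − S): max(-117.7, 0) = 0, max(-49.29, 0) = 0, max(-4.532, 0) = 0, max(24.73, 0) = 24.73
Node uu (S = 152.1): V_uu = e^(−0.1)·[0.5670·0.0000 + 0.4330·0.0000] = 0.0000
Node ud (S = 99.45): V_ud = e^(−0.1)·[0.5670·0.0000 + 0.4330·0.0000] = 0.0000
Node dd (S = 65.02): V_dd = e^(−0.1)·[0.5670·0.0000 + 0.4330·24.7288] = 9.6876
Node u (S = 117): V_u = e^(−0.1)·[0.5670·0.0000 + 0.4330·0.0000] = 0.0000
Node d (S = 76.5): V_d = e^(−0.1)·[0.5670·0.0000 + 0.4330·9.6876] = 3.7951
Node 0 (S = 90): V_0 = e^(−0.1)·[0.5670·0.0000 + 0.4330·3.7951] = 1.4867

$1.49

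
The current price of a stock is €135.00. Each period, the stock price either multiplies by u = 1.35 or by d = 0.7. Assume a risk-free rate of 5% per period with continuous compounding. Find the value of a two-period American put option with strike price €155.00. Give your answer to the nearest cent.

€32.61

Risk-neutral probability p = (e^0.05 − 0.7)/(1.35 − 0.7) = 0.3513/0.6500 = 0.5404
Terminal stock prices: S_uu = 246, S_ud = 127.6, S_dd = 66.15
Terminal payoffs (K − S): max(-91.04, 0) = 0, max(27.43, 0) = 27.43, max(88.85, 0) = 88.85
Node u (S = 182.2): continuation = e^(−0.05)·[0.5404·0.0000 + 0.4596·27.4250] = 11.9894; exercise value = 0.0000 ≤ continuation, so V_u = 11.9894
Node d (S = 94.5): continuation = e^(−0.05)·[0.5404·27.4250 + 0.4596·88.8500] = 52.9406; exercise value = 60.5000 > continuation, so V_d = 60.5000 (exercise)
Node 0 (S = 135): continuation = e^(−0.05)·[0.5404·11.9894 + 0.4596·60.5000] = 32.6120; exercise value = 20.0000 ≤ continuation, so V_0 = 32.6120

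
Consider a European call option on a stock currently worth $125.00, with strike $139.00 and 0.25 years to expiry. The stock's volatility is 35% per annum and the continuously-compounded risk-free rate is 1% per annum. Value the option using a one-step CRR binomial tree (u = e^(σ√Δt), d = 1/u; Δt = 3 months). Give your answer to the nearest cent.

CRR parameters: u = e^(σ√Δt) = e^(0.35·√0.25) = 1.1912, d = 1/u = 0.8395
Per-period rate: rΔt = 0.01·0.25 = 0.0025, so R = e^0.0025 = 1.0025
Risk-neutral probability p = (e^0.0025 − 0.8395)/(1.1912 − 0.8395) = 0.1630/0.3518 = 0.4635
Terminal stock prices: S_u = 148.9, S_d = 104.9
Terminal payoffs (S − K): max(9.906, 0) = 9.906, max(-34.07, 0) = 0
Node 0 (S = 125): V_0 = e^(−0.0025)·[0.4635·9.9058 + 0.5365·0.0000] = 4.5796

$4.58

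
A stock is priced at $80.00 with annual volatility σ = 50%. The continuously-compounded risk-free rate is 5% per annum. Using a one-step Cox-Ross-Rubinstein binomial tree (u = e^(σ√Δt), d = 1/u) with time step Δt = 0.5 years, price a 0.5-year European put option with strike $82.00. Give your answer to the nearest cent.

$13.91

CRR parameters: u = e^(σ√Δt) = e^(0.5·√0.5) = 1.4241, d = 1/u = 0.7022
Per-period rate: rΔt = 0.05·0.5 = 0.025, so R = e^0.025 = 1.0253
Risk-neutral probability p = (e^0.025 − 0.7022)/(1.4241 − 0.7022) = 0.3231/0.7219 = 0.4476
Terminal stock prices: S_u = 113.9, S_d = 56.18
Terminal payoffs (K − S): max(-31.93, 0) = 0, max(25.82, 0) = 25.82
Node 0 (S = 80): V_0 = e^(−0.025)·[0.4476·0.0000 + 0.5524·25.8249] = 13.9138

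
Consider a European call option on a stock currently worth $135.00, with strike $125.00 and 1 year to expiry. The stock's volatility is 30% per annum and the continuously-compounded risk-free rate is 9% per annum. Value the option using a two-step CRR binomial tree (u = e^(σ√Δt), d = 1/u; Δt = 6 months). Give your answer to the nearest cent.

CRR parameters: u = e^(σ√Δt) = e^(0.3·√0.5) = 1.2363, d = 1/u = 0.8089
Per-period rate: rΔt = 0.09·0.5 = 0.045, so R = e^0.045 = 1.0460
Risk-neutral probability p = (e^0.045 − 0.8089)/(1.2363 − 0.8089) = 0.2372/0.4275 = 0.5548
Terminal stock prices: S_uu = 206.3, S_ud = 135, S_dd = 88.32
Terminal payoffs (S − K): max(81.34, 0) = 81.34, max(10, 0) = 10, max(-36.68, 0) = 0
Node u (S = 166.9): V_u = e^(−0.045)·[0.5548·81.3428 + 0.4452·10.0000] = 47.4023
Node d (S = 109.2): V_d = e^(−0.045)·[0.5548·10.0000 + 0.4452·0.0000] = 5.3043
Node 0 (S = 135): V_0 = e^(−0.045)·[0.5548·47.4023 + 0.4452·5.3043] = 27.4009

$27.40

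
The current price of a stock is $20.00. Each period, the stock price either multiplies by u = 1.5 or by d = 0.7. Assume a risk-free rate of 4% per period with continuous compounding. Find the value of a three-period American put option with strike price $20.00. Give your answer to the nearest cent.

Risk-neutral probability p = (e^0.04 − 0.7)/(1.5 − 0.7) = 0.3408/0.8000 = 0.4260
Terminal stock prices: S_uuu = 67.5, S_uud = 31.5, S_udd = 14.7, S_ddd = 6.86
Terminal payoffs (K − S): max(-47.5, 0) = 0, max(-11.5, 0) = 0, max(5.3, 0) = 5.3, max(13.14, 0) = 13.14
Node uu (S = 45): continuation = e^(−0.04)·[0.4260·0.0000 + 0.5740·0.0000] = 0.0000; exercise value = 0.0000 ≤ continuation, so V_uu = 0.0000
Node ud (S = 21): continuation = e^(−0.04)·[0.4260·0.0000 + 0.5740·5.3000] = 2.9228; exercise value = 0.0000 ≤ continuation, so V_ud = 2.9228
Node dd (S = 9.8): continuation = e^(−0.04)·[0.4260·5.3000 + 0.5740·13.1400] = 9.4158; exercise value = 10.2000 > continuation, so V_dd = 10.2000 (exercise)
Node u (S = 30): continuation = e^(−0.04)·[0.4260·0.0000 + 0.5740·2.9228] = 1.6119; exercise value = 0.0000 ≤ continuation, so V_u = 1.6119
Node d (S = 14): continuation = e^(−0.04)·[0.4260·2.9228 + 0.5740·10.2000] = 6.8214; exercise value = 6.0000 ≤ continuation, so V_d = 6.8214
Node 0 (S = 20): continuation = e^(−0.04)·[0.4260·1.6119 + 0.5740·6.8214] = 4.4217; exercise value = 0.0000 ≤ continuation, so V_0 = 4.4217

$4.42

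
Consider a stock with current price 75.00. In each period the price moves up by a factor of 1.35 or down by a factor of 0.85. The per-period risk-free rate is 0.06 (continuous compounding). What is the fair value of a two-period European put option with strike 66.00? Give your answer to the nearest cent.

3.48

Risk-neutral probability p = (e^0.06 − 0.85)/(1.35 − 0.85) = 0.2118/0.5000 = 0.4237
Terminal stock prices: S_uu = 136.7, S_ud = 86.06, S_dd = 54.19
Terminal payoffs (K − S): max(-70.69, 0) = 0, max(-20.06, 0) = 0, max(11.81, 0) = 11.81
Node u (S = 101.2): V_u = e^(−0.06)·[0.4237·0.0000 + 0.5763·0.0000] = 0.0000
Node d (S = 63.75): V_d = e^(−0.06)·[0.4237·0.0000 + 0.5763·11.8125] = 6.4114
Node 0 (S = 75): V_0 = e^(−0.06)·[0.4237·0.0000 + 0.5763·6.4114] = 3.4799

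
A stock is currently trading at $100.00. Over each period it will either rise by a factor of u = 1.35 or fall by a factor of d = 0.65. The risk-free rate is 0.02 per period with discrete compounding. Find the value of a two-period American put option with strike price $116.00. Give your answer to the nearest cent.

$30.34

Risk-neutral probability p = (1 + 0.02 − 0.65)/(1.35 − 0.65) = 0.3700/0.7000 = 0.5286
Terminal stock prices: S_uu = 182.3, S_ud = 87.75, S_dd = 42.25
Terminal payoffs (K − S): max(-66.25, 0) = 0, max(28.25, 0) = 28.25, max(73.75, 0) = 73.75
Node u (S = 135): continuation = 1/1.02·[0.5286·0.0000 + 0.4714·28.2500] = 13.0567; exercise value = 0.0000 ≤ continuation, so V_u = 13.0567
Node d (S = 65): continuation = 1/1.02·[0.5286·28.2500 + 0.4714·73.7500] = 48.7255; exercise value = 51.0000 > continuation, so V_d = 51.0000 (exercise)
Node 0 (S = 100): continuation = 1/1.02·[0.5286·13.0567 + 0.4714·51.0000] = 30.3375; exercise value = 16.0000 ≤ continuation, so V_0 = 30.3375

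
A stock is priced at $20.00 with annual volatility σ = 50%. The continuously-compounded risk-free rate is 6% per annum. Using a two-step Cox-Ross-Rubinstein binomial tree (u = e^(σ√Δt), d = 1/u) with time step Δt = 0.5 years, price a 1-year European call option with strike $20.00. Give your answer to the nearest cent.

CRR parameters: u = e^(σ√Δt) = e^(0.5·√0.5) = 1.4241, d = 1/u = 0.7022
Per-period rate: rΔt = 0.06·0.5 = 0.03, so R = e^0.03 = 1.0305
Risk-neutral probability p = (e^0.03 − 0.7022)/(1.4241 − 0.7022) = 0.3283/0.7219 = 0.4547
Terminal stock prices: S_uu = 40.56, S_ud = 20, S_dd = 9.861
Terminal payoffs (S − K): max(20.56, 0) = 20.56, max(0, 0) = 0, max(-10.14, 0) = 0
Node u (S = 28.48): V_u = e^(−0.03)·[0.4547·20.5623 + 0.5453·0.0000] = 9.0735
Node d (S = 14.04): V_d = e^(−0.03)·[0.4547·0.0000 + 0.5453·0.0000] = 0.0000
Node 0 (S = 20): V_0 = e^(−0.03)·[0.4547·9.0735 + 0.5453·0.0000] = 4.0038

$4.00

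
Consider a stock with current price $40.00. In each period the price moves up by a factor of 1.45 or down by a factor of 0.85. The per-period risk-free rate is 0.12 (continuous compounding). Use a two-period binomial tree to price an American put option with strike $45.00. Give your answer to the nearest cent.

$5.24

Risk-neutral probability p = (e^0.12 − 0.85)/(1.45 − 0.85) = 0.2775/0.6000 = 0.4625
Terminal stock prices: S_uu = 84.1, S_ud = 49.3, S_dd = 28.9
Terminal payoffs (K − S): max(-39.1, 0) = 0, max(-4.3, 0) = 0, max(16.1, 0) = 16.1
Node u (S = 58): continuation = e^(−0.12)·[0.4625·0.0000 + 0.5375·0.0000] = 0.0000; exercise value = 0.0000 ≤ continuation, so V_u = 0.0000
Node d (S = 34): continuation = e^(−0.12)·[0.4625·0.0000 + 0.5375·16.1000] = 7.6753; exercise value = 11.0000 > continuation, so V_d = 11.0000 (exercise)
Node 0 (S = 40): continuation = e^(−0.12)·[0.4625·0.0000 + 0.5375·11.0000] = 5.2440; exercise value = 5.0000 ≤ continuation, so V_0 = 5.2440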